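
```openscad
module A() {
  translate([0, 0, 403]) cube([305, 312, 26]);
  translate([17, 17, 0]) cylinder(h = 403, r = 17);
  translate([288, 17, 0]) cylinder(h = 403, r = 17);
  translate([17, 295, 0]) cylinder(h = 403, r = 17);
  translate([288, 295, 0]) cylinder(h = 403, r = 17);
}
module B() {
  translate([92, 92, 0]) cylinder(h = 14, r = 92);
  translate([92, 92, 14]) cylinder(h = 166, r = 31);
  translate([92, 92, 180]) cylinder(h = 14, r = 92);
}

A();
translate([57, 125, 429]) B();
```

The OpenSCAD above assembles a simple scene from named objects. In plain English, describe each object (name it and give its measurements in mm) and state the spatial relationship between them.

A is a simple wooden stool: a rectangular seat 305 mm (x) by 312 mm (y), 26 mm thick, top face at z = 429 mm, on four round legs, each 34 mm in diameter. The legs rest on z = 0, each leg's axis is inset half a diameter from the nearest pair of seat edges (so the leg's bounding box is flush with the corner).

B is a spool: two coaxial disc flanges of radius 92 mm and thickness 14 mm, joined by a core cylinder of radius 31 mm and height 166 mm. The lower flange rests on z = 0 and the three cylinders share a vertical axis.

The spool is on top of the stool.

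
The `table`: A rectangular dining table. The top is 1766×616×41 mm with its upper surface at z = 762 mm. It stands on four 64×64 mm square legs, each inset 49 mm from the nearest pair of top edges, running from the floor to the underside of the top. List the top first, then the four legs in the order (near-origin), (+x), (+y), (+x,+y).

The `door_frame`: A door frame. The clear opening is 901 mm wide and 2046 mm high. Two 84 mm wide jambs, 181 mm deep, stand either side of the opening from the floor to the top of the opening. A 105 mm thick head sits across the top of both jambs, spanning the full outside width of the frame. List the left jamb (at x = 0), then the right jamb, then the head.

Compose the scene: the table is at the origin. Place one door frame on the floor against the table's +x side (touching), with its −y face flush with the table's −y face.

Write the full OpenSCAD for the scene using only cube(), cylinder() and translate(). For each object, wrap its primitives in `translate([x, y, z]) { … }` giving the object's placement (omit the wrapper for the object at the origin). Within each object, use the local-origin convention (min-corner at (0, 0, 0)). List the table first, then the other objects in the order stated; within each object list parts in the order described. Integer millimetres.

translate([0, 0, 721]) cube([1766, 616, 41]);
translate([49, 49, 0]) cube([64, 64, 721]);
translate([1653, 49, 0]) cube([64, 64, 721]);
translate([49, 503, 0]) cube([64, 64, 721]);
translate([1653, 503, 0]) cube([64, 64, 721]);
translate([1766, 0, 0]) {
  cube([84, 181, 2046]);
  translate([985, 0, 0]) cube([84, 181, 2046]);
  translate([0, 0, 2046]) cube([1069, 181, 105]);
}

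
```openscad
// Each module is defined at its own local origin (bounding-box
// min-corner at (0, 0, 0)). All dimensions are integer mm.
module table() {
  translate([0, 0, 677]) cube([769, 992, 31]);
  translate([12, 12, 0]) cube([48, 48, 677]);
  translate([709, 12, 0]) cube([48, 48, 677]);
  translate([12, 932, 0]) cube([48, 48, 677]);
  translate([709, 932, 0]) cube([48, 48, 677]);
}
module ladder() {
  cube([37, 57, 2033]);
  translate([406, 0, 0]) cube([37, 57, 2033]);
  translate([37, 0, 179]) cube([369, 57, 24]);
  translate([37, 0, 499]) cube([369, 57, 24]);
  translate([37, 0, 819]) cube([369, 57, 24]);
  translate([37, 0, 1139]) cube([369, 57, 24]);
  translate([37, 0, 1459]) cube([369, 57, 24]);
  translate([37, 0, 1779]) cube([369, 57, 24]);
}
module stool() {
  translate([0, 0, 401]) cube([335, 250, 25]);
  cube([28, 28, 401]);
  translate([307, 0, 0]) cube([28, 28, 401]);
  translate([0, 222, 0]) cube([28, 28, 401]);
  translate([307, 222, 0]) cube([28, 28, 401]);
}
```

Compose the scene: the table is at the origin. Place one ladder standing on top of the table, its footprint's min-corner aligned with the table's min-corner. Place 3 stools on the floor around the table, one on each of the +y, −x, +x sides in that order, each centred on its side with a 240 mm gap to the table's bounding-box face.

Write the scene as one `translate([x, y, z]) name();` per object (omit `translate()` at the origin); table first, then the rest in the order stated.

table();
translate([0, 0, 708]) ladder();
translate([217, 1232, 0]) stool();
translate([-575, 371, 0]) stool();
translate([1009, 371, 0]) stool();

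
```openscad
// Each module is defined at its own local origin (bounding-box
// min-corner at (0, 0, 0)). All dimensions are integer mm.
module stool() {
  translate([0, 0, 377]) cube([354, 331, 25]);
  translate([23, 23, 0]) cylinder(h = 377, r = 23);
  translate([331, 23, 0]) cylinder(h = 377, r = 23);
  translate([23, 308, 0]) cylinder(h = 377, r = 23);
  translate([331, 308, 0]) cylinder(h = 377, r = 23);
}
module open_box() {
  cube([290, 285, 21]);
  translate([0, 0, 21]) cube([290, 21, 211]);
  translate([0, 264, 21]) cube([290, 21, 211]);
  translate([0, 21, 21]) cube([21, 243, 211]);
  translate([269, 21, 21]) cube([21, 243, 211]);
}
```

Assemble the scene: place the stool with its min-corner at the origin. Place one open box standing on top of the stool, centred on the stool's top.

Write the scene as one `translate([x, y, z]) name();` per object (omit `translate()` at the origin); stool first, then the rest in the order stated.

stool();
translate([32, 23, 402]) open_box();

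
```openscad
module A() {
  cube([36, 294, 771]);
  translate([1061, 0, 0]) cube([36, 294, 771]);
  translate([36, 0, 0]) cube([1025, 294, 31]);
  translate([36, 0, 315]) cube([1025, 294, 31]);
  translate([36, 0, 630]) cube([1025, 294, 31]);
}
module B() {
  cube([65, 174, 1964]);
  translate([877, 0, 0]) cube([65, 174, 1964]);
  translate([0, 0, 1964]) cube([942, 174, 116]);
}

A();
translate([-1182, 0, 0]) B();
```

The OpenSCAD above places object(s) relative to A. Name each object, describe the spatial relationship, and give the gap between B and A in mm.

The door frame's nearest face is 240 mm from the bookshelf's −x face.

A is a bookshelf. B is a door frame. The door frame is on the floor beside the bookshelf on its −x side. The gap between the door frame and the bookshelf is 240 mm.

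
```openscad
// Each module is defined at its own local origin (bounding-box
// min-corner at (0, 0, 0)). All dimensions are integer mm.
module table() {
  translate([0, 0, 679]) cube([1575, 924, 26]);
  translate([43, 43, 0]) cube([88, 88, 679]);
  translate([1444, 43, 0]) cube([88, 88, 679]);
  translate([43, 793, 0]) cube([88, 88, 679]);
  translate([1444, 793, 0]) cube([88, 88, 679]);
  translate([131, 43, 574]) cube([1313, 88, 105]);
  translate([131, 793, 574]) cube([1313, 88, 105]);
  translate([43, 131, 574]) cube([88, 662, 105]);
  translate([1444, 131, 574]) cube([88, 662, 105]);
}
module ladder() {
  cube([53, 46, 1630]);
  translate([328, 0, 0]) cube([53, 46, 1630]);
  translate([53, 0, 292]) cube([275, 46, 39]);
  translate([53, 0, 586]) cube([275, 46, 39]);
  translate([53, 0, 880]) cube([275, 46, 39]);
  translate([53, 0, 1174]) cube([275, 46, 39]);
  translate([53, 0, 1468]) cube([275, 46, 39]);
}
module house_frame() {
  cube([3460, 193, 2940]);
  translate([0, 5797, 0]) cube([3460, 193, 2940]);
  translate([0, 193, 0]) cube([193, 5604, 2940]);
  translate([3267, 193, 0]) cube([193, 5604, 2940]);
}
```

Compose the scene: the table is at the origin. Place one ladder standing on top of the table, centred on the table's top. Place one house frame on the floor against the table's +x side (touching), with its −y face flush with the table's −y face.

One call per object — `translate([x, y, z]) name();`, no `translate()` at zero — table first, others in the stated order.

table();
translate([597, 439, 705]) ladder();
translate([1575, 0, 0]) house_frame();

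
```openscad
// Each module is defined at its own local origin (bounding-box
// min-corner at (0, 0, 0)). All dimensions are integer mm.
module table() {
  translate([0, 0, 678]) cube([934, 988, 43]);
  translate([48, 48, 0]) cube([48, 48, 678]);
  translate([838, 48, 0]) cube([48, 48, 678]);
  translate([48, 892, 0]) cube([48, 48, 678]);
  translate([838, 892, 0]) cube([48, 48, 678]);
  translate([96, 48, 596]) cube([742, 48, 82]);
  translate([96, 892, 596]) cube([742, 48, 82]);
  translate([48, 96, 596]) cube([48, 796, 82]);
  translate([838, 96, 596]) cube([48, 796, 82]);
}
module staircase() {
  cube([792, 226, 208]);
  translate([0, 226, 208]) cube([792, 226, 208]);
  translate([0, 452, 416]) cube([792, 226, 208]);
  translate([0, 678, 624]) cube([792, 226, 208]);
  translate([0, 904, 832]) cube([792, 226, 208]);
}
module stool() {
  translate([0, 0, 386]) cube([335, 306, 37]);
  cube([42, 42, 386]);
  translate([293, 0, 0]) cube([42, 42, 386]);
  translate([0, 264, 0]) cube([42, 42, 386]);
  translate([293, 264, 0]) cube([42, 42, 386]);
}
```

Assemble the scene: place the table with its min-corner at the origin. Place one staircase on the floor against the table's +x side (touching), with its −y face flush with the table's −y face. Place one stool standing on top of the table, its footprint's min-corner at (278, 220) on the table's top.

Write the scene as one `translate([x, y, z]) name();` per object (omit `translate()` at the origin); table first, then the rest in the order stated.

table();
translate([934, 0, 0]) staircase();
translate([278, 220, 721]) stool();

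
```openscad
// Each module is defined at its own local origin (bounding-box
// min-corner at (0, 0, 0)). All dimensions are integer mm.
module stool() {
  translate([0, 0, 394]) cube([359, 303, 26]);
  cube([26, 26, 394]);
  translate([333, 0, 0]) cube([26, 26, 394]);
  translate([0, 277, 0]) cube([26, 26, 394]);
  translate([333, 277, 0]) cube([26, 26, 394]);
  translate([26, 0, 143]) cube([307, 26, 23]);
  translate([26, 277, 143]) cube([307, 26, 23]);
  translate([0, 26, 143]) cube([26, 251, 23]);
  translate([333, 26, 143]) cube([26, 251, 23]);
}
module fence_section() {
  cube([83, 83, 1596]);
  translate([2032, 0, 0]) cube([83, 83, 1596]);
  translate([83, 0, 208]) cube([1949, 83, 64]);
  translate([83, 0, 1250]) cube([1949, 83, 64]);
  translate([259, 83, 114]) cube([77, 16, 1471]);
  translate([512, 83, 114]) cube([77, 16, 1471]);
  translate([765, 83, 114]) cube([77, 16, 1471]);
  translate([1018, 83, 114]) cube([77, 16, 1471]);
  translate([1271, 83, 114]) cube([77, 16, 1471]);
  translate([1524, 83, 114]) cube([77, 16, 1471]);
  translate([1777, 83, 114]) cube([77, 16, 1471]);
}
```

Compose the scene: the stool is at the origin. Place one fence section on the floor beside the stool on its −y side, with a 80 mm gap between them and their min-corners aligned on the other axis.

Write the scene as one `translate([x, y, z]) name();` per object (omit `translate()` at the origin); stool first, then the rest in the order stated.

stool();
translate([0, -179, 0]) fence_section();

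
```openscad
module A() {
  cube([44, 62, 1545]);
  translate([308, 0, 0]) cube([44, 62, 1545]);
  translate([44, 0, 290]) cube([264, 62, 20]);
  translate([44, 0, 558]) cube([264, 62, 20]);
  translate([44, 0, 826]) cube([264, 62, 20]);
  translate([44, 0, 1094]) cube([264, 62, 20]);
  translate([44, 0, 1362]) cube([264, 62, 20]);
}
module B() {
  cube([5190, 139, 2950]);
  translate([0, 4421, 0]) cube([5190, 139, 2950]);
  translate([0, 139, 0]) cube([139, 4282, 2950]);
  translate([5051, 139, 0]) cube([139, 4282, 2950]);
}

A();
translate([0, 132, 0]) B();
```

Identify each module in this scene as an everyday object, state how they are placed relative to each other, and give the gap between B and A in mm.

The house frame's nearest face is 70 mm from the ladder's +y face.

A is a ladder. B is a house frame. The house frame is on the floor beside the ladder on its +y side. The gap between the house frame and the ladder is 70 mm.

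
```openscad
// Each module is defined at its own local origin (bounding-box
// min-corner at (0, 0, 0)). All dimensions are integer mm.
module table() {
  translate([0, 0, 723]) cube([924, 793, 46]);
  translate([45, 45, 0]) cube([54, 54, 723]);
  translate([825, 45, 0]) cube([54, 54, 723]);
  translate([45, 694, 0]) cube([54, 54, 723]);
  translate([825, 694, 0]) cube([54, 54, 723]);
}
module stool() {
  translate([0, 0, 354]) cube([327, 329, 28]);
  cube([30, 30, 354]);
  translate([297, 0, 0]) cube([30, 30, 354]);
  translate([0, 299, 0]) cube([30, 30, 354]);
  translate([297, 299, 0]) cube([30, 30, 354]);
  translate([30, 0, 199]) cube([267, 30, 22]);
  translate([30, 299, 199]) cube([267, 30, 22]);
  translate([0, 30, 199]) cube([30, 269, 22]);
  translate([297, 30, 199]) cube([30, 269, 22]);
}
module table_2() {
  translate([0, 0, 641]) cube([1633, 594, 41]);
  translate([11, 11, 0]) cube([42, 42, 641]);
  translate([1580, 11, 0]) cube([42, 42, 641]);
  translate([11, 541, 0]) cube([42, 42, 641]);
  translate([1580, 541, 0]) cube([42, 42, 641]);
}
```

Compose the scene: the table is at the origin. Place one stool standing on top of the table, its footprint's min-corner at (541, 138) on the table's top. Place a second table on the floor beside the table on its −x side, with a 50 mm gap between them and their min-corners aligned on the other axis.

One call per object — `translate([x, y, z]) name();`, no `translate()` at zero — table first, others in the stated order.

table();
translate([541, 138, 769]) stool();
translate([-1683, 0, 0]) table_2();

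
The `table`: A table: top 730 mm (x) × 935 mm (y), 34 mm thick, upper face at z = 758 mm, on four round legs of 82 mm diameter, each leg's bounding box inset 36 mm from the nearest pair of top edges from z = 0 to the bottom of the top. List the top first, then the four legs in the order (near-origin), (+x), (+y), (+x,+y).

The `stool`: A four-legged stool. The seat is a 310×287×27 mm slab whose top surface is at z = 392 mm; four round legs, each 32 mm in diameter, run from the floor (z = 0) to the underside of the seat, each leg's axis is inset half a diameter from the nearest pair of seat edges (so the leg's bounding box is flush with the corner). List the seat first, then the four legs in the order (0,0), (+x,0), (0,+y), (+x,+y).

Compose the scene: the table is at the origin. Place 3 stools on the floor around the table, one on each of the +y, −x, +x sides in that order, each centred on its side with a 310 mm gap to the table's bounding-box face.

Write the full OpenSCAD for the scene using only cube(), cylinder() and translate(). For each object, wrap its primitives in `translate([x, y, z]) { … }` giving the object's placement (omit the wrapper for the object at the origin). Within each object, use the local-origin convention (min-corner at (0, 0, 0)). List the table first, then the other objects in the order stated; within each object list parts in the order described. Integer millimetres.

translate([0, 0, 724]) cube([730, 935, 34]);
translate([77, 77, 0]) cylinder(h = 724, r = 41);
translate([653, 77, 0]) cylinder(h = 724, r = 41);
translate([77, 858, 0]) cylinder(h = 724, r = 41);
translate([653, 858, 0]) cylinder(h = 724, r = 41);
translate([210, 1245, 0]) {
  translate([0, 0, 365]) cube([310, 287, 27]);
  translate([16, 16, 0]) cylinder(h = 365, r = 16);
  translate([294, 16, 0]) cylinder(h = 365, r = 16);
  translate([16, 271, 0]) cylinder(h = 365, r = 16);
  translate([294, 271, 0]) cylinder(h = 365, r = 16);
}
translate([-620, 324, 0]) {
  translate([0, 0, 365]) cube([310, 287, 27]);
  translate([16, 16, 0]) cylinder(h = 365, r = 16);
  translate([294, 16, 0]) cylinder(h = 365, r = 16);
  translate([16, 271, 0]) cylinder(h = 365, r = 16);
  translate([294, 271, 0]) cylinder(h = 365, r = 16);
}
translate([1040, 324, 0]) {
  translate([0, 0, 365]) cube([310, 287, 27]);
  translate([16, 16, 0]) cylinder(h = 365, r = 16);
  translate([294, 16, 0]) cylinder(h = 365, r = 16);
  translate([16, 271, 0]) cylinder(h = 365, r = 16);
  translate([294, 271, 0]) cylinder(h = 365, r = 16);
}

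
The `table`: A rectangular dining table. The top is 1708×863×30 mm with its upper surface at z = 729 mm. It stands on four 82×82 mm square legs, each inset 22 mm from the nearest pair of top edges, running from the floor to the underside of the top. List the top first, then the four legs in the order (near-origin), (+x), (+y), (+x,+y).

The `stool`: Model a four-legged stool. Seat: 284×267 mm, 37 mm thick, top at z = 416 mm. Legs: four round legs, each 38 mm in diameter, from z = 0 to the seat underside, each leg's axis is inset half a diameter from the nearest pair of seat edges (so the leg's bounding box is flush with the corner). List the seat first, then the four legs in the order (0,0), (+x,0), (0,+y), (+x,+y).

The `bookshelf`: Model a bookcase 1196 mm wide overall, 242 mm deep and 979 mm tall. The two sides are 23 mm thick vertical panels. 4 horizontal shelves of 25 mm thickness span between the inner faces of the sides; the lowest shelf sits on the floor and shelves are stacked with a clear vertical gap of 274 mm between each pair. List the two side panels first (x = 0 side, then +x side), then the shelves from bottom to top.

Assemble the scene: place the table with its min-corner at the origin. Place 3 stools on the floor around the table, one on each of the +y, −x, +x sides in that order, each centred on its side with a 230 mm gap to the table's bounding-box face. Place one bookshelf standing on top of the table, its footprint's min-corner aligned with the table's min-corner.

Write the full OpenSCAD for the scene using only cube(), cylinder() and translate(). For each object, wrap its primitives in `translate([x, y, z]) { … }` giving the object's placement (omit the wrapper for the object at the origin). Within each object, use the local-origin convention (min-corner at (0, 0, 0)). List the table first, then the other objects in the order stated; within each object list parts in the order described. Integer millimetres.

translate([0, 0, 699]) cube([1708, 863, 30]);
translate([22, 22, 0]) cube([82, 82, 699]);
translate([1604, 22, 0]) cube([82, 82, 699]);
translate([22, 759, 0]) cube([82, 82, 699]);
translate([1604, 759, 0]) cube([82, 82, 699]);
translate([712, 1093, 0]) {
  translate([0, 0, 379]) cube([284, 267, 37]);
  translate([19, 19, 0]) cylinder(h = 379, r = 19);
  translate([265, 19, 0]) cylinder(h = 379, r = 19);
  translate([19, 248, 0]) cylinder(h = 379, r = 19);
  translate([265, 248, 0]) cylinder(h = 379, r = 19);
}
translate([-514, 298, 0]) {
  translate([0, 0, 379]) cube([284, 267, 37]);
  translate([19, 19, 0]) cylinder(h = 379, r = 19);
  translate([265, 19, 0]) cylinder(h = 379, r = 19);
  translate([19, 248, 0]) cylinder(h = 379, r = 19);
  translate([265, 248, 0]) cylinder(h = 379, r = 19);
}
translate([1938, 298, 0]) {
  translate([0, 0, 379]) cube([284, 267, 37]);
  translate([19, 19, 0]) cylinder(h = 379, r = 19);
  translate([265, 19, 0]) cylinder(h = 379, r = 19);
  translate([19, 248, 0]) cylinder(h = 379, r = 19);
  translate([265, 248, 0]) cylinder(h = 379, r = 19);
}
translate([0, 0, 729]) {
  cube([23, 242, 979]);
  translate([1173, 0, 0]) cube([23, 242, 979]);
  translate([23, 0, 0]) cube([1150, 242, 25]);
  translate([23, 0, 299]) cube([1150, 242, 25]);
  translate([23, 0, 598]) cube([1150, 242, 25]);
  translate([23, 0, 897]) cube([1150, 242, 25]);
}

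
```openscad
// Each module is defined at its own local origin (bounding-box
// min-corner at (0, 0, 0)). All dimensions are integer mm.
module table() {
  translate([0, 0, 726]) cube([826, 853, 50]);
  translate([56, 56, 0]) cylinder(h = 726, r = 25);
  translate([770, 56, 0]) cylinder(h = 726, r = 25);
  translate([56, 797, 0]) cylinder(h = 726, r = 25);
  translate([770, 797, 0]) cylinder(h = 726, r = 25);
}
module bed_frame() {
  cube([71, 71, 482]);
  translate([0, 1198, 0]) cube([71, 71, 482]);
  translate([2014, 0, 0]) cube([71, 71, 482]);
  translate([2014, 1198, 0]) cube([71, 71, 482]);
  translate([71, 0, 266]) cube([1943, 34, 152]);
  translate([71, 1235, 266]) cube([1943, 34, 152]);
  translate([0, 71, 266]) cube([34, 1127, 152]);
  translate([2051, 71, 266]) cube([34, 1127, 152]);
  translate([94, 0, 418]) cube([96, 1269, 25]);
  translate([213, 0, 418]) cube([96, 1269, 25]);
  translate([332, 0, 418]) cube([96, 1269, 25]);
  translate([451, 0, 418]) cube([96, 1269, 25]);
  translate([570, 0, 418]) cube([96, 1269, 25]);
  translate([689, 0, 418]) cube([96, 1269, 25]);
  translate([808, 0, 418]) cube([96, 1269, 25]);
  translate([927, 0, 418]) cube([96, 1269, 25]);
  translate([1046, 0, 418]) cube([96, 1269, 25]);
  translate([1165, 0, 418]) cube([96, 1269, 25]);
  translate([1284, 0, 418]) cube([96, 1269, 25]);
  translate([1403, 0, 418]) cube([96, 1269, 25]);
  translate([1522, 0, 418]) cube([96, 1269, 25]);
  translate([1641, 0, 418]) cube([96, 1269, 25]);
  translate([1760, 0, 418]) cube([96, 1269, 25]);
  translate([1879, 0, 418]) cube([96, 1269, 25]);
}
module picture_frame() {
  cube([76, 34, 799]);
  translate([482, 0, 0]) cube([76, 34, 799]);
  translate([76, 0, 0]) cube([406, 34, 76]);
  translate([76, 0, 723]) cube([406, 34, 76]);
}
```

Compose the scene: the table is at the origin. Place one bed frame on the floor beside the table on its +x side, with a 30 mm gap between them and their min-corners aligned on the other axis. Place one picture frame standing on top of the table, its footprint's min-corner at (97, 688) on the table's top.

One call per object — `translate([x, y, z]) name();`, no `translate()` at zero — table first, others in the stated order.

table();
translate([856, 0, 0]) bed_frame();
translate([97, 688, 776]) picture_frame();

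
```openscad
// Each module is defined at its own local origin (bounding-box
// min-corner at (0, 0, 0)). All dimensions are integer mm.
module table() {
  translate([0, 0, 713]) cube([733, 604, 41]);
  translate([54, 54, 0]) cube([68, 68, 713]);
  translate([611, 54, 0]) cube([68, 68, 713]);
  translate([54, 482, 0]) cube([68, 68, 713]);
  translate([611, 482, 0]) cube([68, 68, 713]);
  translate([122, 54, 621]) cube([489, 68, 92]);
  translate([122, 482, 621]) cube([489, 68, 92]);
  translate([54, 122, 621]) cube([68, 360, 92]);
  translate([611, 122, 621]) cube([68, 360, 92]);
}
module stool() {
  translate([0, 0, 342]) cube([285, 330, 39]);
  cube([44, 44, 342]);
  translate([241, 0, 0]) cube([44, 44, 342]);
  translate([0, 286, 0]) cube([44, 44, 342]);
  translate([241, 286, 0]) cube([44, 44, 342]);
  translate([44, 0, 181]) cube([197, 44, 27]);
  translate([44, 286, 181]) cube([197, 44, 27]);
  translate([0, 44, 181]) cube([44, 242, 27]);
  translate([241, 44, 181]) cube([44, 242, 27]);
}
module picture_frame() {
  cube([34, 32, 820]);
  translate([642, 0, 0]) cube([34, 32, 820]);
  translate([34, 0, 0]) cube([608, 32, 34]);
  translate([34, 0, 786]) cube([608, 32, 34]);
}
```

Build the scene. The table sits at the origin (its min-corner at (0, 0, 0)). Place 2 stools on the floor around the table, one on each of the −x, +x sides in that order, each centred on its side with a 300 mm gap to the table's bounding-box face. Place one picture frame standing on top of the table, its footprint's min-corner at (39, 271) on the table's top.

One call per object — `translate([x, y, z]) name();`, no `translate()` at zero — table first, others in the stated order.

table();
translate([-585, 137, 0]) stool();
translate([1033, 137, 0]) stool();
translate([39, 271, 754]) picture_frame();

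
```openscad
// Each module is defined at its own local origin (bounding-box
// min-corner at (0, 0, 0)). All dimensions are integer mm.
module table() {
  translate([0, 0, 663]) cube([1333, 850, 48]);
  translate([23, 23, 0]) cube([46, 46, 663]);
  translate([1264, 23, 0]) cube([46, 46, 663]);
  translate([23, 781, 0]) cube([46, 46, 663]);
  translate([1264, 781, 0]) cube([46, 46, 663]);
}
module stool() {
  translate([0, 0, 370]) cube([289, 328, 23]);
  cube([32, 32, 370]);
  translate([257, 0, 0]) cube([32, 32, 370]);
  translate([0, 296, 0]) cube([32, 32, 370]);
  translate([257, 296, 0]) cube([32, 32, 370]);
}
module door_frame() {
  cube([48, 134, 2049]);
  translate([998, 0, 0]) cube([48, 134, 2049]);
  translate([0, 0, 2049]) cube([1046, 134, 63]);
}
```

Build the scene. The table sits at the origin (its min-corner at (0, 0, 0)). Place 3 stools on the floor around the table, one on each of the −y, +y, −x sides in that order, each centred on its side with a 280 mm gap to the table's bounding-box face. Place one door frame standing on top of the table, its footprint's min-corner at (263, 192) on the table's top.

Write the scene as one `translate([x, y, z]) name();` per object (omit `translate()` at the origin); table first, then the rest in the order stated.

table();
translate([522, -608, 0]) stool();
translate([522, 1130, 0]) stool();
translate([-569, 261, 0]) stool();
translate([263, 192, 711]) door_frame();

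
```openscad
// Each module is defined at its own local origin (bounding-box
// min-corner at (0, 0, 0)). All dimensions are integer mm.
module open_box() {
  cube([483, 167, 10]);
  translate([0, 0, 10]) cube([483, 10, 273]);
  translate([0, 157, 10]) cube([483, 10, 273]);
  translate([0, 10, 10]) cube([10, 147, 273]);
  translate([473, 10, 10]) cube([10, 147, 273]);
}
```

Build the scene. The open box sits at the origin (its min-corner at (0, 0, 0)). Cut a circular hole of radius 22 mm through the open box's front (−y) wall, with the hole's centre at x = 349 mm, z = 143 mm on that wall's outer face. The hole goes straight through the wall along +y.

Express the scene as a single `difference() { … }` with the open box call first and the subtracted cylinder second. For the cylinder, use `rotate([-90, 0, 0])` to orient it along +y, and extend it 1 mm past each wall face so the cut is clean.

difference() {
  open_box();
  translate([349, -1, 143]) rotate([-90, 0, 0]) cylinder(h = 12, r = 22);
}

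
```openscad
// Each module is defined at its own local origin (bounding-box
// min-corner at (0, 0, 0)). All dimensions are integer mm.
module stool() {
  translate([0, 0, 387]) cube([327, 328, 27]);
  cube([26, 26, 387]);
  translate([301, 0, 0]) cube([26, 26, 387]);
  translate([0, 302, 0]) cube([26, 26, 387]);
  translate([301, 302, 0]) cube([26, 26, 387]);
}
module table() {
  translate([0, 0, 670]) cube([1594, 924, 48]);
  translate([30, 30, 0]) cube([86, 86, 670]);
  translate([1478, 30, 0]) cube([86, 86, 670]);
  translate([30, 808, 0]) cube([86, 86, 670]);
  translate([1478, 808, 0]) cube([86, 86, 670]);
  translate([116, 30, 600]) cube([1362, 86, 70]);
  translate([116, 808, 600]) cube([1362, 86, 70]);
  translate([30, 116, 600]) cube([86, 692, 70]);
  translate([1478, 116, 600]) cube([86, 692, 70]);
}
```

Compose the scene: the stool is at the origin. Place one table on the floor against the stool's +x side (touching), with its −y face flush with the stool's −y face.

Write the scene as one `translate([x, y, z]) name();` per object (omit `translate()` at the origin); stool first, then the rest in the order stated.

stool();
translate([327, 0, 0]) table();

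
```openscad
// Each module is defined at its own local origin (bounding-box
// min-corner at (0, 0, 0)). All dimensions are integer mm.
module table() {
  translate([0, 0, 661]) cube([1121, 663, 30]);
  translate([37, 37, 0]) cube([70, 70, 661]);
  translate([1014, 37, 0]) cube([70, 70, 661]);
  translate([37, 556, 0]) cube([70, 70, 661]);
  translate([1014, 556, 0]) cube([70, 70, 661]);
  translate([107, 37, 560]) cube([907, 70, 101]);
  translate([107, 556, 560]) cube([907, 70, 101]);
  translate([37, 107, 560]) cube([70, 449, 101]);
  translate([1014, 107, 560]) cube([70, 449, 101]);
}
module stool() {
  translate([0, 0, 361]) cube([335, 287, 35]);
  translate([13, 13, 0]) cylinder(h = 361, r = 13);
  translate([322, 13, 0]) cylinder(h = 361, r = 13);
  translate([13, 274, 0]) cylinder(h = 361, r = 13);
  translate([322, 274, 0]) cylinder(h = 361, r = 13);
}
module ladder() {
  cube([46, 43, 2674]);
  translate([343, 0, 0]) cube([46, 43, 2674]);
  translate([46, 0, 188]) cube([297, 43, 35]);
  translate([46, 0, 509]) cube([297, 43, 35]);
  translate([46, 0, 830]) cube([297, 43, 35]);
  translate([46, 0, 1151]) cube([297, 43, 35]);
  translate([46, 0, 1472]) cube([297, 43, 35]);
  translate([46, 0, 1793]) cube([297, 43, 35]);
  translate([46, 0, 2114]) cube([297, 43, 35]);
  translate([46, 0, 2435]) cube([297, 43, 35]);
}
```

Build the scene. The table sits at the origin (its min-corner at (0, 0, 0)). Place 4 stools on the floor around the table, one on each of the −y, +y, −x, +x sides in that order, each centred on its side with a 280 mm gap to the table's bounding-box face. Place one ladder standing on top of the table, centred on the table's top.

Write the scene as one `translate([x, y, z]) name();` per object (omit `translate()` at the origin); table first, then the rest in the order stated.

table();
translate([393, -567, 0]) stool();
translate([393, 943, 0]) stool();
translate([-615, 188, 0]) stool();
translate([1401, 188, 0]) stool();
translate([366, 310, 691]) ladder();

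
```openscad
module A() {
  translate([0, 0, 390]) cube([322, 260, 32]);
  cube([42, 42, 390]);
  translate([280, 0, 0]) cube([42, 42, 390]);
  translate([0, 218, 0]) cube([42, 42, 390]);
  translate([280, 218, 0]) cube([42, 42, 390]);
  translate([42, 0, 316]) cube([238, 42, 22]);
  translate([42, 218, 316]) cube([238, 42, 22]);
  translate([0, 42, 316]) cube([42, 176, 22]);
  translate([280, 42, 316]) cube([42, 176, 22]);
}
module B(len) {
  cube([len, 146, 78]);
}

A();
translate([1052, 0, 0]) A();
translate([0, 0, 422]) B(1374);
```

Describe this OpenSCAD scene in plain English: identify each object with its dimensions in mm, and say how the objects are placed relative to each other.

A is a four-legged stool. The seat is a 322×260×32 mm slab whose top surface is at z = 422 mm; four square legs, each 42×42 mm in cross-section, run from the floor (z = 0) to the underside of the seat, each flush with a corner of the seat. Four stretchers, 42 mm wide and 22 mm tall, connect adjacent legs with their undersides at z = 316 mm, each running between the inner faces of the legs it joins and aligned with the legs' outer faces on the other axis.

B is a rectangular beam 1374 mm long (x), 146 mm deep (y), 78 mm thick (z).

The beam spans the tops of two stools placed 730 mm apart, resting at z = 422 mm.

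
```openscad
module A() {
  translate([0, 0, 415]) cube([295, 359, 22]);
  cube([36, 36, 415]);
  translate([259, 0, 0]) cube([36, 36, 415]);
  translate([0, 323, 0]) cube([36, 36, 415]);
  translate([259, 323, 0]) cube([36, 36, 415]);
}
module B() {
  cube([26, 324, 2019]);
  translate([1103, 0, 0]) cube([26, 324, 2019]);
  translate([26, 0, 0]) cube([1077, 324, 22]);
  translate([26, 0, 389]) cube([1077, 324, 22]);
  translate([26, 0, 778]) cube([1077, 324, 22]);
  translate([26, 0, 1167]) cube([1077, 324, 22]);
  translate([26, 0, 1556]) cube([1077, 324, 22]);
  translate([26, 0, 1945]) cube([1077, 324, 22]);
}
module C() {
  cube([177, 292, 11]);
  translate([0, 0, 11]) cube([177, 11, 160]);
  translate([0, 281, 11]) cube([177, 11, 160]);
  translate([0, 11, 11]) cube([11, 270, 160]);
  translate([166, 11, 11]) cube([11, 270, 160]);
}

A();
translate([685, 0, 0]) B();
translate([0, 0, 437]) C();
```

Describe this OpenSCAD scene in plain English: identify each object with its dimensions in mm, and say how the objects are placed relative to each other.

A is a four-legged stool. The seat is 295×359 mm, 22 mm thick, top at z = 437 mm. It stands on four square legs, each 36×36 mm in cross-section, from z = 0 to the seat underside, each flush with a corner of the seat.

B is a bookshelf 1129 mm wide overall, 324 mm deep and 2019 mm tall. The two sides are 26 mm thick vertical panels. 6 horizontal shelves of 22 mm thickness span between the inner faces of the sides; the lowest shelf sits on the floor and shelves are stacked with a clear vertical gap of 367 mm between each pair.

C is an open storage box with external size 177×292×171 mm and wall thickness 11 mm (the base is also 11 mm thick). The base covers the whole footprint; the four walls stand on the base, with the y-facing walls full-width and the x-facing walls fitting between their inner faces.

The bookshelf is on the floor beside the stool on its +x side. The open box is on top of the stool.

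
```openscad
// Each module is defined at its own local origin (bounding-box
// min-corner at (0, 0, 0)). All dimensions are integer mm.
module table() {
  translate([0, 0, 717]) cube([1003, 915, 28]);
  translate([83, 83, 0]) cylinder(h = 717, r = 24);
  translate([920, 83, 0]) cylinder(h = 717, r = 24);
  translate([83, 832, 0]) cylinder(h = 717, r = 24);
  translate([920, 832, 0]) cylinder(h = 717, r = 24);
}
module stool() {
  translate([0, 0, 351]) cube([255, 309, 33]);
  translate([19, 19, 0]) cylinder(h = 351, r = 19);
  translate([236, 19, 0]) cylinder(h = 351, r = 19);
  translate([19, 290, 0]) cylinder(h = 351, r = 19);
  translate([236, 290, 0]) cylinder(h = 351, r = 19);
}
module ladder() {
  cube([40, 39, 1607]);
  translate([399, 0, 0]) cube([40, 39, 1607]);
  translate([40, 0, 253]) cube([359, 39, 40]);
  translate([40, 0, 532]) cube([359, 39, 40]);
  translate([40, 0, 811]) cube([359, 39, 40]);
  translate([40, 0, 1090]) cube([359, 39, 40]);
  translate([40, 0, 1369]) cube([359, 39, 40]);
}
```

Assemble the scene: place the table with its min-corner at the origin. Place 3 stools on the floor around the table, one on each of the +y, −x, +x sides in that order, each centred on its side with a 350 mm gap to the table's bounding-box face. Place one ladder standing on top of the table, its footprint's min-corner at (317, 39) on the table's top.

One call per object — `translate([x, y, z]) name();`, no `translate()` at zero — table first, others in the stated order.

table();
translate([374, 1265, 0]) stool();
translate([-605, 303, 0]) stool();
translate([1353, 303, 0]) stool();
translate([317, 39, 745]) ladder();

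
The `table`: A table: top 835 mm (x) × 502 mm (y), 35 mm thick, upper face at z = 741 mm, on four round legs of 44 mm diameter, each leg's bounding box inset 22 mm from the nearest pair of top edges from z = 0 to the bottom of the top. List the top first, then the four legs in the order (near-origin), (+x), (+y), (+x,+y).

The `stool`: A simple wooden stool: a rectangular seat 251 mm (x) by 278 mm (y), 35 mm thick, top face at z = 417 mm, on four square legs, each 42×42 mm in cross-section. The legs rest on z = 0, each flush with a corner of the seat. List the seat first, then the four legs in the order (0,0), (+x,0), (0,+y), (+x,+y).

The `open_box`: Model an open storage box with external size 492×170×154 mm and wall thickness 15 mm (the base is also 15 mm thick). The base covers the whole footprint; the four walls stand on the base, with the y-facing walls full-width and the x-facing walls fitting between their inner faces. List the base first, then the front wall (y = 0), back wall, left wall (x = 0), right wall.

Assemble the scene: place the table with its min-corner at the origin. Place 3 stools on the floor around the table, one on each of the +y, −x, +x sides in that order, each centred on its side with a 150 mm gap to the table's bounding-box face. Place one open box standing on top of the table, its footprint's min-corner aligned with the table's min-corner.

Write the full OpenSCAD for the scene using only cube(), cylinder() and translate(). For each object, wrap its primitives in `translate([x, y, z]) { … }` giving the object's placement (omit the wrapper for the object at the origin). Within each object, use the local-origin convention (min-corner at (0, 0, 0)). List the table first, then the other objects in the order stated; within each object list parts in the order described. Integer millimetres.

translate([0, 0, 706]) cube([835, 502, 35]);
translate([44, 44, 0]) cylinder(h = 706, r = 22);
translate([791, 44, 0]) cylinder(h = 706, r = 22);
translate([44, 458, 0]) cylinder(h = 706, r = 22);
translate([791, 458, 0]) cylinder(h = 706, r = 22);
translate([292, 652, 0]) {
  translate([0, 0, 382]) cube([251, 278, 35]);
  cube([42, 42, 382]);
  translate([209, 0, 0]) cube([42, 42, 382]);
  translate([0, 236, 0]) cube([42, 42, 382]);
  translate([209, 236, 0]) cube([42, 42, 382]);
}
translate([-401, 112, 0]) {
  translate([0, 0, 382]) cube([251, 278, 35]);
  cube([42, 42, 382]);
  translate([209, 0, 0]) cube([42, 42, 382]);
  translate([0, 236, 0]) cube([42, 42, 382]);
  translate([209, 236, 0]) cube([42, 42, 382]);
}
translate([985, 112, 0]) {
  translate([0, 0, 382]) cube([251, 278, 35]);
  cube([42, 42, 382]);
  translate([209, 0, 0]) cube([42, 42, 382]);
  translate([0, 236, 0]) cube([42, 42, 382]);
  translate([209, 236, 0]) cube([42, 42, 382]);
}
translate([0, 0, 741]) {
  cube([492, 170, 15]);
  translate([0, 0, 15]) cube([492, 15, 139]);
  translate([0, 155, 15]) cube([492, 15, 139]);
  translate([0, 15, 15]) cube([15, 140, 139]);
  translate([477, 15, 15]) cube([15, 140, 139]);
}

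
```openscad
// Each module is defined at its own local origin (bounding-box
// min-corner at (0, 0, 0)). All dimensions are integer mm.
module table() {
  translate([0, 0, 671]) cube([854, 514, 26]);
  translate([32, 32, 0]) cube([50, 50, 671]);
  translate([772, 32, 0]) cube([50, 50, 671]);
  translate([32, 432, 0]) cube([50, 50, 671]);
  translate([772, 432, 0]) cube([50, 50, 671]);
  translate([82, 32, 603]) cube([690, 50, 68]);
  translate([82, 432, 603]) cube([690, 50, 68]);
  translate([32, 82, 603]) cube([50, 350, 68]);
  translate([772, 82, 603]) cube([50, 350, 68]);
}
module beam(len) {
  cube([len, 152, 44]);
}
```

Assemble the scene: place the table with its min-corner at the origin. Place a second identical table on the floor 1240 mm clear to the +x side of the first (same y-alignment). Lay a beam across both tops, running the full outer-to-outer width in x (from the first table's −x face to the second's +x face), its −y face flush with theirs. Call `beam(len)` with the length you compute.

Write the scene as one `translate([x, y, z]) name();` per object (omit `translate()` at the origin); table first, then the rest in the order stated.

table();
translate([2094, 0, 0]) table();
translate([0, 0, 697]) beam(2948);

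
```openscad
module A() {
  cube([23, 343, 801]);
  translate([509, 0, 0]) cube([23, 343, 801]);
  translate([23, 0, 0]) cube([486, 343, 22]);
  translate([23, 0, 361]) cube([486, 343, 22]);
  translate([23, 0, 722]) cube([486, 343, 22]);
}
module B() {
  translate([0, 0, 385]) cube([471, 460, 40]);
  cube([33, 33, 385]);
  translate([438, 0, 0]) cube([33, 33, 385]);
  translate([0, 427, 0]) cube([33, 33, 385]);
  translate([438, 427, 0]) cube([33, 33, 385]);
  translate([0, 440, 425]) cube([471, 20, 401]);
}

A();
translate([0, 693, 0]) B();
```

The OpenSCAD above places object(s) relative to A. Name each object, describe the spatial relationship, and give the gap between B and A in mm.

The chair's nearest face is 350 mm from the bookshelf's +y face.

A is a bookshelf. B is a chair. The chair is on the floor beside the bookshelf on its +y side. The gap between the chair and the bookshelf is 350 mm.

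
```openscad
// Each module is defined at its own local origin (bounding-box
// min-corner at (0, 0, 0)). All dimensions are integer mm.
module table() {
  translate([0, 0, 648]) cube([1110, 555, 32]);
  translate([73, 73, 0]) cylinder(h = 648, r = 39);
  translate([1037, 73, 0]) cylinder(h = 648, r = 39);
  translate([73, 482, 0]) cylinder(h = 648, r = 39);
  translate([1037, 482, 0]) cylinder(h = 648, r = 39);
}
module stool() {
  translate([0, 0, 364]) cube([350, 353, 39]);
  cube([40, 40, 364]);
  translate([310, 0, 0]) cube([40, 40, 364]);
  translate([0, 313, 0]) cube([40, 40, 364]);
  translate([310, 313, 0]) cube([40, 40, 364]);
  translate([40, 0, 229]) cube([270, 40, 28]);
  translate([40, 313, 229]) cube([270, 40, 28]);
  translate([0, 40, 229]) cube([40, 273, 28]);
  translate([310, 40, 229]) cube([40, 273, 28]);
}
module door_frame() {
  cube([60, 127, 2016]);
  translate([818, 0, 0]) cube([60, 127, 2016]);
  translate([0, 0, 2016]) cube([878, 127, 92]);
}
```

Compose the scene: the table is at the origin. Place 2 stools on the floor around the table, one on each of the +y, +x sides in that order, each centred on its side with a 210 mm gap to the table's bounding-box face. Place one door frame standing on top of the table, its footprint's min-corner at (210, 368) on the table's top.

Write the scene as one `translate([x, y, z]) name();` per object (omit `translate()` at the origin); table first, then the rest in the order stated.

table();
translate([380, 765, 0]) stool();
translate([1320, 101, 0]) stool();
translate([210, 368, 680]) door_frame();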